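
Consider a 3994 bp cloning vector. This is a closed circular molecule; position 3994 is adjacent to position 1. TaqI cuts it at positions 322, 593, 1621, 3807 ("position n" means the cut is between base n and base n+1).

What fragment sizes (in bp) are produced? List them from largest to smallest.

2186, 1028, 509, 271 bp

Circular molecule, 4 cuts → 4 fragments:
  593 − 322 = 271 bp
  1621 − 593 = 1028 bp
  3807 − 1621 = 2186 bp
  wrap: 3994 − 3807 + 322 = 509 bp
Sorted largest to smallest: 2186, 1028, 509, 271 bp.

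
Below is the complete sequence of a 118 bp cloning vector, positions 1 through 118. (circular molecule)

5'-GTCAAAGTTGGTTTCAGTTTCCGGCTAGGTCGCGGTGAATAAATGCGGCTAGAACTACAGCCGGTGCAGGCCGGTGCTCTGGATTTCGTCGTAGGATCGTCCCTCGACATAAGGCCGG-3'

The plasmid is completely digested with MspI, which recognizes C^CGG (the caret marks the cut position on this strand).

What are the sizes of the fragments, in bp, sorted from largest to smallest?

MspI sites (CCGG) start at positions 21, 61, 71, 115.
MspI cuts after the first base of each site, so after positions 21, 61, 71, 115.
Circular molecule, 4 cuts → 4 fragments:
  22–61 → 40 bp
  62–71 → 10 bp
  72–115 → 44 bp
  116–118 then 1–21 → 3 + 21 = 24 bp
Sorted largest to smallest: 44, 40, 24, 10 bp.

44, 40, 24, 10 bp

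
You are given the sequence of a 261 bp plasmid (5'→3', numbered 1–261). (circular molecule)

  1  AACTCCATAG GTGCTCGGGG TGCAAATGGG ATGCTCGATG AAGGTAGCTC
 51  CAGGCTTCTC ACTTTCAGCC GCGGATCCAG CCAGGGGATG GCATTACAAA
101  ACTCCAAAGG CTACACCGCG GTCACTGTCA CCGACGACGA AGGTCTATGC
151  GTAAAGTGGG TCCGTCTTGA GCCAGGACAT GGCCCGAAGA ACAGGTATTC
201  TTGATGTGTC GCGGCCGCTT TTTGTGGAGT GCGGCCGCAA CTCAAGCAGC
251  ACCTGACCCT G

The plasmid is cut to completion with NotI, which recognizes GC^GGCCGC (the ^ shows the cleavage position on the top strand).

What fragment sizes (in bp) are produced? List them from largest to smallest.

241, 20 bp

NotI sites (GCGGCCGC) start at positions 211, 231.
NotI cuts after base 2 of each site, so after positions 212, 232.
Circular molecule, 2 cuts → 2 fragments:
  213–232 → 20 bp
  233–261 then 1–212 → 29 + 212 = 241 bp
Sorted largest to smallest: 241, 20 bp.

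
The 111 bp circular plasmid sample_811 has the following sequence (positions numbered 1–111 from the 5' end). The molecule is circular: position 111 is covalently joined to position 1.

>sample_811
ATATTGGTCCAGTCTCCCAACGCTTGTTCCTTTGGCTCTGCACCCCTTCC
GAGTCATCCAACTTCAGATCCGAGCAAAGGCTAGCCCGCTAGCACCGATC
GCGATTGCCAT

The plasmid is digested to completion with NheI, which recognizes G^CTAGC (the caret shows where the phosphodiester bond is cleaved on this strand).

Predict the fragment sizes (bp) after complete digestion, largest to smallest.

NheI sites (GCTAGC) start at positions 80, 88.
NheI cuts after the first base of each site, so after positions 80, 88.
Circular molecule, 2 cuts → 2 fragments:
  81–88 → 8 bp
  89–111 then 1–80 → 23 + 80 = 103 bp
Sorted largest to smallest: 103, 8 bp.

103, 8 bp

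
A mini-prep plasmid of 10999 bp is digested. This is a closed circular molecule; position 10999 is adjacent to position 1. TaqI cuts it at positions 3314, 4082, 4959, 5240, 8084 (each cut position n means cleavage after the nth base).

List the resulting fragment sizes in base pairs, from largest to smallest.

Circular molecule, 5 cuts → 5 fragments:
  4082 − 3314 = 768 bp
  4959 − 4082 = 877 bp
  5240 − 4959 = 281 bp
  8084 − 5240 = 2844 bp
  wrap: 10999 − 8084 + 3314 = 6229 bp
Sorted largest to smallest: 6229, 2844, 877, 768, 281 bp.

6229, 2844, 877, 768, 281 bp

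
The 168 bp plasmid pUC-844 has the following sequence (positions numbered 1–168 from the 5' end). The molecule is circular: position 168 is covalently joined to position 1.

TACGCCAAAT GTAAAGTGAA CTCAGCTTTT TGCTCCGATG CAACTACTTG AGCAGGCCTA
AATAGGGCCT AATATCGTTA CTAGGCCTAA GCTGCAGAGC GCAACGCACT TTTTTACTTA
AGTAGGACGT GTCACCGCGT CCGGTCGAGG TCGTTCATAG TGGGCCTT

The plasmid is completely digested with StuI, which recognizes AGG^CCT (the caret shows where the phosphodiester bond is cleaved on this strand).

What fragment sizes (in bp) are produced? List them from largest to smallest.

StuI sites (AGGCCT) start at positions 54, 83.
StuI cuts after base 3 of each site, so after positions 56, 85.
Circular molecule, 2 cuts → 2 fragments:
  57–85 → 29 bp
  86–168 then 1–56 → 83 + 56 = 139 bp
Sorted largest to smallest: 139, 29 bp.

139, 29 bp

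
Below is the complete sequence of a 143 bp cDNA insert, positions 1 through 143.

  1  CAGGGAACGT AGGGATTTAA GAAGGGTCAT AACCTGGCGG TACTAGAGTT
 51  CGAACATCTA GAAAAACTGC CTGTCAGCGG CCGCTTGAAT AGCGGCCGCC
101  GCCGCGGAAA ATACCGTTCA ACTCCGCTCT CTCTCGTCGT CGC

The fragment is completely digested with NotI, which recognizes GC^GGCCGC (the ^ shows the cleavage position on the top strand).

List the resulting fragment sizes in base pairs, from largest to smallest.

78, 50, 15 bp

NotI sites (GCGGCCGC) start at positions 77, 92.
NotI cuts after base 2 of each site, so after positions 78, 93.
Linear molecule, 2 cuts → 3 fragments:
  1–78 → 78 bp
  79–93 → 15 bp
  94–143 → 50 bp
Sorted largest to smallest: 78, 50, 15 bp.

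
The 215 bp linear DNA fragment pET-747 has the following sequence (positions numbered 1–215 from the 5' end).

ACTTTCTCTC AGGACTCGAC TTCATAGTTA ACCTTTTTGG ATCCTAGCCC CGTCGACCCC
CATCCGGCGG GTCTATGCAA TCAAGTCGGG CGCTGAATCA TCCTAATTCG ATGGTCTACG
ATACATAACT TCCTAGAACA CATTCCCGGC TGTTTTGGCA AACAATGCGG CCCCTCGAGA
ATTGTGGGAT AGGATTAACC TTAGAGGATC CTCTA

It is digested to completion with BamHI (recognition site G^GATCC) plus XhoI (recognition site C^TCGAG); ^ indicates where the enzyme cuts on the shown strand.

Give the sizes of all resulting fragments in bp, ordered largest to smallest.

135, 39, 32, 9 bp

BamHI sites (GGATCC) start at positions 39, 206.
BamHI cuts after the first base of each site, so after positions 39, 206.
The XhoI site (CTCGAG) starts at position 174.
XhoI cuts after the first base of each site, so after position 174.
Combined cut positions: 39, 174, 206.
Linear molecule, 3 cuts → 4 fragments:
  1–39 → 39 bp
  40–174 → 135 bp
  175–206 → 32 bp
  207–215 → 9 bp
Sorted largest to smallest: 135, 39, 32, 9 bp.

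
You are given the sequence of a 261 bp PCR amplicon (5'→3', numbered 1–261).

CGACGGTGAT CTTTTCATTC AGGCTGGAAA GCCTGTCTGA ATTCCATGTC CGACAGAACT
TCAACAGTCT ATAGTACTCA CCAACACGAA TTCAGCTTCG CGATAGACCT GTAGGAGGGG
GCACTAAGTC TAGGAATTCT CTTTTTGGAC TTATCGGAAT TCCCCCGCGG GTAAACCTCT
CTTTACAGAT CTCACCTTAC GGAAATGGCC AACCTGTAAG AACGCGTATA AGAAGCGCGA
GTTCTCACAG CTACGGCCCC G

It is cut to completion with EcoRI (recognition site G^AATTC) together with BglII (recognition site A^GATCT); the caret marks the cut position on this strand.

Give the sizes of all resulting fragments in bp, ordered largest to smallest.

74, 49, 46, 39, 30, 23 bp

EcoRI sites (GAATTC) start at positions 39, 88, 134, 157.
EcoRI cuts after the first base of each site, so after positions 39, 88, 134, 157.
The BglII site (AGATCT) starts at position 187.
BglII cuts after the first base of each site, so after position 187.
Combined cut positions: 39, 88, 134, 157, 187.
Linear molecule, 5 cuts → 6 fragments:
  1–39 → 39 bp
  40–88 → 49 bp
  89–134 → 46 bp
  135–157 → 23 bp
  158–187 → 30 bp
  188–261 → 74 bp
Sorted largest to smallest: 74, 49, 46, 39, 30, 23 bp.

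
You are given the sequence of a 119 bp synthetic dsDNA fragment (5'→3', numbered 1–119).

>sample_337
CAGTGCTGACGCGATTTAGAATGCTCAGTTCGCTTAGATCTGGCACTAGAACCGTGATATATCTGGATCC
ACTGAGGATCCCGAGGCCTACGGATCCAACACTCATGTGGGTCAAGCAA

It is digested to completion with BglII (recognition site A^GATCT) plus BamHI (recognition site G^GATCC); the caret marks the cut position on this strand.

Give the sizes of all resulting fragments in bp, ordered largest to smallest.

The BglII site (AGATCT) starts at position 36.
BglII cuts after the first base of each site, so after position 36.
BamHI sites (GGATCC) start at positions 65, 76, 92.
BamHI cuts after the first base of each site, so after positions 65, 76, 92.
Combined cut positions: 36, 65, 76, 92.
Linear molecule, 4 cuts → 5 fragments:
  1–36 → 36 bp
  37–65 → 29 bp
  66–76 → 11 bp
  77–92 → 16 bp
  93–119 → 27 bp
Sorted largest to smallest: 36, 29, 27, 16, 11 bp.

36, 29, 27, 16, 11 bp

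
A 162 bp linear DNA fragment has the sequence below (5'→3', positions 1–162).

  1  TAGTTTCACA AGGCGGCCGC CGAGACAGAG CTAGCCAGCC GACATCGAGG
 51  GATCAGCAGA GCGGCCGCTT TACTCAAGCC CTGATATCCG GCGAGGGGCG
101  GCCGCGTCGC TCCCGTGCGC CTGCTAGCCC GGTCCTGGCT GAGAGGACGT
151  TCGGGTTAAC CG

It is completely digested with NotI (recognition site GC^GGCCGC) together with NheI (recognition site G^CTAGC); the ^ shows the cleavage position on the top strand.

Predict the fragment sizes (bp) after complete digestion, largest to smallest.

39, 37, 32, 24, 16, 14 bp

NotI sites (GCGGCCGC) start at positions 13, 61, 98.
NotI cuts after base 2 of each site, so after positions 14, 62, 99.
NheI sites (GCTAGC) start at positions 30, 123.
NheI cuts after the first base of each site, so after positions 30, 123.
Combined cut positions: 14, 30, 62, 99, 123.
Linear molecule, 5 cuts → 6 fragments:
  1–14 → 14 bp
  15–30 → 16 bp
  31–62 → 32 bp
  63–99 → 37 bp
  100–123 → 24 bp
  124–162 → 39 bp
Sorted largest to smallest: 39, 37, 32, 24, 16, 14 bp.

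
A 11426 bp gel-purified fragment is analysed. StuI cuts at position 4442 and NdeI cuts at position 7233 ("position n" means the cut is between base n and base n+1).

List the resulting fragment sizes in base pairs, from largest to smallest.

Combined cut positions (sorted): 4442, 7233.
Linear molecule, 2 cuts → 3 fragments:
  4442 − 0 = 4442 bp
  7233 − 4442 = 2791 bp
  11426 − 7233 = 4193 bp
Sorted largest to smallest: 4442, 4193, 2791 bp.

4442, 4193, 2791 bp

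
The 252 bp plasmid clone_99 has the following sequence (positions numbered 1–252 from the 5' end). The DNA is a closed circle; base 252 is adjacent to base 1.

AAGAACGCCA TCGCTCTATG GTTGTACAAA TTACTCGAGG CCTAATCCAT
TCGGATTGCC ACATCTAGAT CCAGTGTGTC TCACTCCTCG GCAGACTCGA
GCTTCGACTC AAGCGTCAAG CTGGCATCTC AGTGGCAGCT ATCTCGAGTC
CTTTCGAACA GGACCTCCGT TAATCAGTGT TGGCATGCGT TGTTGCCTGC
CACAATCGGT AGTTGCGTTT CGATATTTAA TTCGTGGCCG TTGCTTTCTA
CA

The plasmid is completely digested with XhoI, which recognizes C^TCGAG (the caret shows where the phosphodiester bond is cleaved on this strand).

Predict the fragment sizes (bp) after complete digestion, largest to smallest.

143, 62, 47 bp

XhoI sites (CTCGAG) start at positions 34, 96, 143.
XhoI cuts after the first base of each site, so after positions 34, 96, 143.
Circular molecule, 3 cuts → 3 fragments:
  35–96 → 62 bp
  97–143 → 47 bp
  144–252 then 1–34 → 109 + 34 = 143 bp
Sorted largest to smallest: 143, 62, 47 bp.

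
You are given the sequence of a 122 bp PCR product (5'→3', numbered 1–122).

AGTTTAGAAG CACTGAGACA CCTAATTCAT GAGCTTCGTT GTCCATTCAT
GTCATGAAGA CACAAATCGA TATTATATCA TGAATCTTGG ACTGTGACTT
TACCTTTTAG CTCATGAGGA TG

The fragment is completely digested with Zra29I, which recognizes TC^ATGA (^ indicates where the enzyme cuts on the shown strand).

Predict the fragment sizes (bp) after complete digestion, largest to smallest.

Zra29I sites (TCATGA) start at positions 27, 52, 78, 112.
Zra29I cuts after base 2 of each site, so after positions 28, 53, 79, 113.
Linear molecule, 4 cuts → 5 fragments:
  1–28 → 28 bp
  29–53 → 25 bp
  54–79 → 26 bp
  80–113 → 34 bp
  114–122 → 9 bp
Sorted largest to smallest: 34, 28, 26, 25, 9 bp.

34, 28, 26, 25, 9 bp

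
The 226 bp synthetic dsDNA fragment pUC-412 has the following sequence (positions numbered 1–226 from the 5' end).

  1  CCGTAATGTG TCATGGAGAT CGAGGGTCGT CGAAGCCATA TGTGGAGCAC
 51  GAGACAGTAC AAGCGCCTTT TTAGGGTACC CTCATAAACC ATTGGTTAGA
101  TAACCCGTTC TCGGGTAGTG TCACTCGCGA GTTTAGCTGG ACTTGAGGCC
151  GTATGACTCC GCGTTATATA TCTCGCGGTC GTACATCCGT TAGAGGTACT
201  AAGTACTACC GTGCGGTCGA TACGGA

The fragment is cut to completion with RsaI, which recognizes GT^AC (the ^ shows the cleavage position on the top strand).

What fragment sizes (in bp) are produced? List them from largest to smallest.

105, 58, 22, 19, 15, 7 bp

RsaI sites (GTAC) start at positions 57, 76, 181, 196, 203.
RsaI cuts after base 2 of each site, so after positions 58, 77, 182, 197, 204.
Linear molecule, 5 cuts → 6 fragments:
  1–58 → 58 bp
  59–77 → 19 bp
  78–182 → 105 bp
  183–197 → 15 bp
  198–204 → 7 bp
  205–226 → 22 bp
Sorted largest to smallest: 105, 58, 22, 19, 15, 7 bp.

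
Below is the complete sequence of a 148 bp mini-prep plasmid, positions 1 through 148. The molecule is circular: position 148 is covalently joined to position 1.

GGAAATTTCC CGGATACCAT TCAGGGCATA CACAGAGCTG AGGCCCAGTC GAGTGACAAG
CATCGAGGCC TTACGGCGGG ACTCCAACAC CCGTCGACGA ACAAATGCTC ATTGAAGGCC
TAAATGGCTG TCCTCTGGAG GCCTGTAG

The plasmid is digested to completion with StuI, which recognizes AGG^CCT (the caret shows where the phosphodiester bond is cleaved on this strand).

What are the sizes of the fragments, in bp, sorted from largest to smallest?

75, 50, 23 bp

StuI sites (AGGCCT) start at positions 66, 116, 139.
StuI cuts after base 3 of each site, so after positions 68, 118, 141.
Circular molecule, 3 cuts → 3 fragments:
  69–118 → 50 bp
  119–141 → 23 bp
  142–148 then 1–68 → 7 + 68 = 75 bp
Sorted largest to smallest: 75, 50, 23 bp.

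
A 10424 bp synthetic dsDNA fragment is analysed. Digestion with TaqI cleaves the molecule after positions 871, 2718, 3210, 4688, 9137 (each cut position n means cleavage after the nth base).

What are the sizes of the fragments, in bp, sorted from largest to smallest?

4449, 1847, 1478, 1287, 871, 492 bp

Linear molecule, 5 cuts → 6 fragments:
  871 − 0 = 871 bp
  2718 − 871 = 1847 bp
  3210 − 2718 = 492 bp
  4688 − 3210 = 1478 bp
  9137 − 4688 = 4449 bp
  10424 − 9137 = 1287 bp
Sorted largest to smallest: 4449, 1847, 1478, 1287, 871, 492 bp.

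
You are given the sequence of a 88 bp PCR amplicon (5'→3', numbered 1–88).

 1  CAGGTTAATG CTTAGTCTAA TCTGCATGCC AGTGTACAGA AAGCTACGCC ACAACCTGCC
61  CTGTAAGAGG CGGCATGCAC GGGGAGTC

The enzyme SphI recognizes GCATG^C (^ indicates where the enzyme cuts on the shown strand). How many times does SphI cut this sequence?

GCATGC occurs starting at positions 24, 73.
SphI cuts at 2 sites.

2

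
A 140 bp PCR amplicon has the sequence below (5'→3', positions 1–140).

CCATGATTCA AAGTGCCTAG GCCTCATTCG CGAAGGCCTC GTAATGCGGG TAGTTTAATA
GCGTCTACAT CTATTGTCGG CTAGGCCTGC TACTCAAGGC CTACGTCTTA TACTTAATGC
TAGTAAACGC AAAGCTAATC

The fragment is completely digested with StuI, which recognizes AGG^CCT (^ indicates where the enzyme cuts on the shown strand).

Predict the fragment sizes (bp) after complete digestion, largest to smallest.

StuI sites (AGGCCT) start at positions 19, 34, 83, 97.
StuI cuts after base 3 of each site, so after positions 21, 36, 85, 99.
Linear molecule, 4 cuts → 5 fragments:
  1–21 → 21 bp
  22–36 → 15 bp
  37–85 → 49 bp
  86–99 → 14 bp
  100–140 → 41 bp
Sorted largest to smallest: 49, 41, 21, 15, 14 bp.

49, 41, 21, 15, 14 bp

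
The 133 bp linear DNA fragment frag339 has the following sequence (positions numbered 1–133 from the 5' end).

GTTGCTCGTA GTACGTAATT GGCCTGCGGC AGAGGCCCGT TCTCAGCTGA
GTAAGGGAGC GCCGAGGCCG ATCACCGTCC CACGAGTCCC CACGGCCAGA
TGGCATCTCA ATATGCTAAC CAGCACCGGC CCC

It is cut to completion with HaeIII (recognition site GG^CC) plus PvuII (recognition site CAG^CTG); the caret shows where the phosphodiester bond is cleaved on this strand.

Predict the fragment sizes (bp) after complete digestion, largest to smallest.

HaeIII sites (GGCC) start at positions 21, 34, 66, 94, 128.
HaeIII cuts after base 2 of each site, so after positions 22, 35, 67, 95, 129.
The PvuII site (CAGCTG) starts at position 44.
PvuII cuts after base 3 of each site, so after position 46.
Combined cut positions: 22, 35, 46, 67, 95, 129.
Linear molecule, 6 cuts → 7 fragments:
  1–22 → 22 bp
  23–35 → 13 bp
  36–46 → 11 bp
  47–67 → 21 bp
  68–95 → 28 bp
  96–129 → 34 bp
  130–133 → 4 bp
Sorted largest to smallest: 34, 28, 22, 21, 13, 11, 4 bp.

34, 28, 22, 21, 13, 11, 4 bp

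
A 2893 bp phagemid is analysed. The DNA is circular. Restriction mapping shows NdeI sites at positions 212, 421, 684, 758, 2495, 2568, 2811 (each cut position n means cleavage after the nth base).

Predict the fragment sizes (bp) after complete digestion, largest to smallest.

Circular molecule, 7 cuts → 7 fragments:
  421 − 212 = 209 bp
  684 − 421 = 263 bp
  758 − 684 = 74 bp
  2495 − 758 = 1737 bp
  2568 − 2495 = 73 bp
  2811 − 2568 = 243 bp
  wrap: 2893 − 2811 + 212 = 294 bp
Sorted largest to smallest: 1737, 294, 263, 243, 209, 74, 73 bp.

1737, 294, 263, 243, 209, 74, 73 bp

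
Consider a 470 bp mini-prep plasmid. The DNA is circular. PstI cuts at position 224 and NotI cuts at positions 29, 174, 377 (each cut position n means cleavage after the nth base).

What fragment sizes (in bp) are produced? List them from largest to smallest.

153, 145, 122, 50 bp

Combined cut positions (sorted): 29, 174, 224, 377.
Circular molecule, 4 cuts → 4 fragments:
  174 − 29 = 145 bp
  224 − 174 = 50 bp
  377 − 224 = 153 bp
  wrap: 470 − 377 + 29 = 122 bp
Sorted largest to smallest: 153, 145, 122, 50 bp.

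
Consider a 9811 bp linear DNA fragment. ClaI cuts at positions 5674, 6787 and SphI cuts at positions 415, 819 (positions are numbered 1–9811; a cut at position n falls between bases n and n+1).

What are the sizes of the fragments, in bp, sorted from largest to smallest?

Combined cut positions (sorted): 415, 819, 5674, 6787.
Linear molecule, 4 cuts → 5 fragments:
  415 − 0 = 415 bp
  819 − 415 = 404 bp
  5674 − 819 = 4855 bp
  6787 − 5674 = 1113 bp
  9811 − 6787 = 3024 bp
Sorted largest to smallest: 4855, 3024, 1113, 415, 404 bp.

4855, 3024, 1113, 415, 404 bp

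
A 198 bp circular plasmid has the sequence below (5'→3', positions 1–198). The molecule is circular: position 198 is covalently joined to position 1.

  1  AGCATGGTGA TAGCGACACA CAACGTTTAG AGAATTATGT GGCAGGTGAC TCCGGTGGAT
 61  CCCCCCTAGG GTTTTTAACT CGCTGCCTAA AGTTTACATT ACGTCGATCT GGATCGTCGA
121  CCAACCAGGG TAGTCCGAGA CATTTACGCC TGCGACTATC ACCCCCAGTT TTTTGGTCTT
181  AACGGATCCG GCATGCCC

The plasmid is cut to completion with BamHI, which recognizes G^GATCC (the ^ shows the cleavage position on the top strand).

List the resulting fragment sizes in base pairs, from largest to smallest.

127, 71 bp

BamHI sites (GGATCC) start at positions 57, 184.
BamHI cuts after the first base of each site, so after positions 57, 184.
Circular molecule, 2 cuts → 2 fragments:
  58–184 → 127 bp
  185–198 then 1–57 → 14 + 57 = 71 bp
Sorted largest to smallest: 127, 71 bp.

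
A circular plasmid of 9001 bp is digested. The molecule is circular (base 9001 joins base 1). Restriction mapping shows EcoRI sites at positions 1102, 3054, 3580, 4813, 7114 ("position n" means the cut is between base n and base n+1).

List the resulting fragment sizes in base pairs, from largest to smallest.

2989, 2301, 1952, 1233, 526 bp

Circular molecule, 5 cuts → 5 fragments:
  3054 − 1102 = 1952 bp
  3580 − 3054 = 526 bp
  4813 − 3580 = 1233 bp
  7114 − 4813 = 2301 bp
  wrap: 9001 − 7114 + 1102 = 2989 bp
Sorted largest to smallest: 2989, 2301, 1952, 1233, 526 bp.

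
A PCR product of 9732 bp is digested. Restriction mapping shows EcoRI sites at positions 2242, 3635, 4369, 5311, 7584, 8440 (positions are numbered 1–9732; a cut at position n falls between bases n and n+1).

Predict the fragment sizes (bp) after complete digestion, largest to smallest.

2273, 2242, 1393, 1292, 942, 856, 734 bp

Linear molecule, 6 cuts → 7 fragments:
  2242 − 0 = 2242 bp
  3635 − 2242 = 1393 bp
  4369 − 3635 = 734 bp
  5311 − 4369 = 942 bp
  7584 − 5311 = 2273 bp
  8440 − 7584 = 856 bp
  9732 − 8440 = 1292 bp
Sorted largest to smallest: 2273, 2242, 1393, 1292, 942, 856, 734 bp.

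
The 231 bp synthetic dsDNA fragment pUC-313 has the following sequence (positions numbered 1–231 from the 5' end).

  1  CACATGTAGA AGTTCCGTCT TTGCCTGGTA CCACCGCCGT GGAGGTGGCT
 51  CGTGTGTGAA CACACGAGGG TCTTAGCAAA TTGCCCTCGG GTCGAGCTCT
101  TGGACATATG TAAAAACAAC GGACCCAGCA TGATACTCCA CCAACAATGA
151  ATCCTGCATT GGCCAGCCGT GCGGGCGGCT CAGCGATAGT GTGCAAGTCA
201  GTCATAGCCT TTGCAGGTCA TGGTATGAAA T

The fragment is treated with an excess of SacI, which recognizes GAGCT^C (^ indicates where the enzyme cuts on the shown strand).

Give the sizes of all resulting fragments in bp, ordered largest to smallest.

The SacI site (GAGCTC) starts at position 94.
SacI cuts after base 5 of each site (before the last base), so after position 98.
Linear molecule, 1 cut → 2 fragments:
  1–98 → 98 bp
  99–231 → 133 bp
Sorted largest to smallest: 133, 98 bp.

133, 98 bp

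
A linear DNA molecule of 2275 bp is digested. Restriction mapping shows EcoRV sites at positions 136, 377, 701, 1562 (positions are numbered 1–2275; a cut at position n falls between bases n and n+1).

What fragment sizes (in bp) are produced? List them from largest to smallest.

Linear molecule, 4 cuts → 5 fragments:
  136 − 0 = 136 bp
  377 − 136 = 241 bp
  701 − 377 = 324 bp
  1562 − 701 = 861 bp
  2275 − 1562 = 713 bp
Sorted largest to smallest: 861, 713, 324, 241, 136 bp.

861, 713, 324, 241, 136 bp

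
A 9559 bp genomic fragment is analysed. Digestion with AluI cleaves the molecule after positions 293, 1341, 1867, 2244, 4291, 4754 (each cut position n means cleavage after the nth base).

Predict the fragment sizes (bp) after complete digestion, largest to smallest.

4805, 2047, 1048, 526, 463, 377, 293 bp

Linear molecule, 6 cuts → 7 fragments:
  293 − 0 = 293 bp
  1341 − 293 = 1048 bp
  1867 − 1341 = 526 bp
  2244 − 1867 = 377 bp
  4291 − 2244 = 2047 bp
  4754 − 4291 = 463 bp
  9559 − 4754 = 4805 bp
Sorted largest to smallest: 4805, 2047, 1048, 526, 463, 377, 293 bp.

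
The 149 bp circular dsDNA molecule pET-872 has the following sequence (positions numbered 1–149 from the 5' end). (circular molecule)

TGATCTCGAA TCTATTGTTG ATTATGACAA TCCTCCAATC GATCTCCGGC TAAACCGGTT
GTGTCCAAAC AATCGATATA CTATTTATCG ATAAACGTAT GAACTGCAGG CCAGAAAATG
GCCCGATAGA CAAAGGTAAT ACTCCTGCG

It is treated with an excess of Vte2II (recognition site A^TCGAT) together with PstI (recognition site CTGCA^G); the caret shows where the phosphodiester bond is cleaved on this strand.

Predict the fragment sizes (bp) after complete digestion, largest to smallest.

Vte2II sites (ATCGAT) start at positions 38, 72, 87.
Vte2II cuts after the first base of each site, so after positions 38, 72, 87.
The PstI site (CTGCAG) starts at position 104.
PstI cuts after base 5 of each site (before the last base), so after position 108.
Combined cut positions: 38, 72, 87, 108.
Circular molecule, 4 cuts → 4 fragments:
  39–72 → 34 bp
  73–87 → 15 bp
  88–108 → 21 bp
  109–149 then 1–38 → 41 + 38 = 79 bp
Sorted largest to smallest: 79, 34, 21, 15 bp.

79, 34, 21, 15 bp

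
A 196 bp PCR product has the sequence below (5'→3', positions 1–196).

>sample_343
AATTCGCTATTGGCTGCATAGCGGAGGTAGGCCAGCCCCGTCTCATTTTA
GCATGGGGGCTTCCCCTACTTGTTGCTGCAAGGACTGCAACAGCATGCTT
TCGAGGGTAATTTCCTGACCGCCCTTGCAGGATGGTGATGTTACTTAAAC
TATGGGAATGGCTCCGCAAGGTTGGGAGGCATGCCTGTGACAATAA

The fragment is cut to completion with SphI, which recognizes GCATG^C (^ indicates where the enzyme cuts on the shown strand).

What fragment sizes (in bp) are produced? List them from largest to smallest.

97, 86, 13 bp

SphI sites (GCATGC) start at positions 93, 179.
SphI cuts after base 5 of each site (before the last base), so after positions 97, 183.
Linear molecule, 2 cuts → 3 fragments:
  1–97 → 97 bp
  98–183 → 86 bp
  184–196 → 13 bp
Sorted largest to smallest: 97, 86, 13 bp.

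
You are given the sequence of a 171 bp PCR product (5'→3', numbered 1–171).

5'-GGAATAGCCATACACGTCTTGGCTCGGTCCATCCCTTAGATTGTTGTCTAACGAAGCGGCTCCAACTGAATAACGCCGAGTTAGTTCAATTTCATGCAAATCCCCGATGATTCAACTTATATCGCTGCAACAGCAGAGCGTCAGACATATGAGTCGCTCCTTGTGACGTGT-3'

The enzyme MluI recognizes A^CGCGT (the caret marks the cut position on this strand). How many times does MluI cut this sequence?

No occurrence of ACGCGT is present in the sequence.
MluI does not cut: 0 sites.

0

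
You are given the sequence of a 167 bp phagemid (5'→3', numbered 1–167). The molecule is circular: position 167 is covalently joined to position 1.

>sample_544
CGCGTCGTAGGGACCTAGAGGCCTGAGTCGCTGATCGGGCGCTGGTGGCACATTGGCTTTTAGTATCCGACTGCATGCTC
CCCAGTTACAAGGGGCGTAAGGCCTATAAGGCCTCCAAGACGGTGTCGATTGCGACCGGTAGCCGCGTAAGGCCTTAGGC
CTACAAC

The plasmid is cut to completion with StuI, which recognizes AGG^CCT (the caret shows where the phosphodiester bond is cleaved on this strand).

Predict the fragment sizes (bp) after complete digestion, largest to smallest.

StuI sites (AGGCCT) start at positions 19, 100, 109, 150, 157.
StuI cuts after base 3 of each site, so after positions 21, 102, 111, 152, 159.
Circular molecule, 5 cuts → 5 fragments:
  22–102 → 81 bp
  103–111 → 9 bp
  112–152 → 41 bp
  153–159 → 7 bp
  160–167 then 1–21 → 8 + 21 = 29 bp
Sorted largest to smallest: 81, 41, 29, 9, 7 bp.

81, 41, 29, 9, 7 bp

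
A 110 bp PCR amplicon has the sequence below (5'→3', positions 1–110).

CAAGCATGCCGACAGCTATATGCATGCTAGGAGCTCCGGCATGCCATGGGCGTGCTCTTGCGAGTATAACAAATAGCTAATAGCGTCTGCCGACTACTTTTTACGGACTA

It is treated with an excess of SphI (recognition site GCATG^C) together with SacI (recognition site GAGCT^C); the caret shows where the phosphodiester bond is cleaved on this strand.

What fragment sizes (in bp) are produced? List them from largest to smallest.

67, 18, 9, 8, 8 bp

SphI sites (GCATGC) start at positions 4, 22, 39.
SphI cuts after base 5 of each site (before the last base), so after positions 8, 26, 43.
The SacI site (GAGCTC) starts at position 31.
SacI cuts after base 5 of each site (before the last base), so after position 35.
Combined cut positions: 8, 26, 35, 43.
Linear molecule, 4 cuts → 5 fragments:
  1–8 → 8 bp
  9–26 → 18 bp
  27–35 → 9 bp
  36–43 → 8 bp
  44–110 → 67 bp
Sorted largest to smallest: 67, 18, 9, 8, 8 bp.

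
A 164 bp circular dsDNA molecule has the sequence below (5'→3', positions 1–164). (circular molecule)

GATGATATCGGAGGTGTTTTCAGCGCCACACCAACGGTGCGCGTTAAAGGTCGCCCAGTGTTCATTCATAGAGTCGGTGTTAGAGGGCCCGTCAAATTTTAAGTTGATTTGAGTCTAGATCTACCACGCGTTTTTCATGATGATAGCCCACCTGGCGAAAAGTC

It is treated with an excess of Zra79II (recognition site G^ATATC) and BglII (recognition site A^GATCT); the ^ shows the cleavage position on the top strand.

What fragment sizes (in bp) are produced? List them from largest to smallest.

113, 51 bp

The Zra79II site (GATATC) starts at position 4.
Zra79II cuts after the first base of each site, so after position 4.
The BglII site (AGATCT) starts at position 117.
BglII cuts after the first base of each site, so after position 117.
Combined cut positions: 4, 117.
Circular molecule, 2 cuts → 2 fragments:
  5–117 → 113 bp
  118–164 then 1–4 → 47 + 4 = 51 bp
Sorted largest to smallest: 113, 51 bp.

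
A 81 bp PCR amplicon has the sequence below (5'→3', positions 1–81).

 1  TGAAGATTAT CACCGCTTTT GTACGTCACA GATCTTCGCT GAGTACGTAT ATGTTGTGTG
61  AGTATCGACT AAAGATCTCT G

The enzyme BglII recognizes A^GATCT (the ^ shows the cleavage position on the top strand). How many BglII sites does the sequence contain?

AGATCT occurs starting at positions 30, 73.
BglII cuts at 2 sites.

2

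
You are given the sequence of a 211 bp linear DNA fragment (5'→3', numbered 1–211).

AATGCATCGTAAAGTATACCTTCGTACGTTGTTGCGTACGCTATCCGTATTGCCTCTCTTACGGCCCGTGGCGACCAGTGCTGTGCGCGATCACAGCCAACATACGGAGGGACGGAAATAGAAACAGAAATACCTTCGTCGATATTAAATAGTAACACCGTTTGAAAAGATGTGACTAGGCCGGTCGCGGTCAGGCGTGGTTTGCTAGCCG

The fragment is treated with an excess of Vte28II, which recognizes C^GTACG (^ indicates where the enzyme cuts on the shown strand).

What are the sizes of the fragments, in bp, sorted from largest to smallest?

Vte28II sites (CGTACG) start at positions 23, 35.
Vte28II cuts after the first base of each site, so after positions 23, 35.
Linear molecule, 2 cuts → 3 fragments:
  1–23 → 23 bp
  24–35 → 12 bp
  36–211 → 176 bp
Sorted largest to smallest: 176, 23, 12 bp.

176, 23, 12 bp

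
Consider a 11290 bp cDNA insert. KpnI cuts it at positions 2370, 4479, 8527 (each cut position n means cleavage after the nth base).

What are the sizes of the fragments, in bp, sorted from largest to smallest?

4048, 2763, 2370, 2109 bp

Linear molecule, 3 cuts → 4 fragments:
  2370 − 0 = 2370 bp
  4479 − 2370 = 2109 bp
  8527 − 4479 = 4048 bp
  11290 − 8527 = 2763 bp
Sorted largest to smallest: 4048, 2763, 2370, 2109 bp.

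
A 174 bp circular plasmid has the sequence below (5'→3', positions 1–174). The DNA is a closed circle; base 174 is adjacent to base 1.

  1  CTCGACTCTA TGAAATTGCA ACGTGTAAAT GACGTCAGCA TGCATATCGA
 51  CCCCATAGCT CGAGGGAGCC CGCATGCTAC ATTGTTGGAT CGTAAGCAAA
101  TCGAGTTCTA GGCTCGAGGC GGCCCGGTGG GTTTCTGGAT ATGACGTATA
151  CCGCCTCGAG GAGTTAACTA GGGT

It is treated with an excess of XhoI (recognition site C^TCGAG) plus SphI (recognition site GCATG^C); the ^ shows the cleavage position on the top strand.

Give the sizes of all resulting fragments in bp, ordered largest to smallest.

XhoI sites (CTCGAG) start at positions 59, 113, 155.
XhoI cuts after the first base of each site, so after positions 59, 113, 155.
SphI sites (GCATGC) start at positions 38, 72.
SphI cuts after base 5 of each site (before the last base), so after positions 42, 76.
Combined cut positions: 42, 59, 76, 113, 155.
Circular molecule, 5 cuts → 5 fragments:
  43–59 → 17 bp
  60–76 → 17 bp
  77–113 → 37 bp
  114–155 → 42 bp
  156–174 then 1–42 → 19 + 42 = 61 bp
Sorted largest to smallest: 61, 42, 37, 17, 17 bp.

61, 42, 37, 17, 17 bp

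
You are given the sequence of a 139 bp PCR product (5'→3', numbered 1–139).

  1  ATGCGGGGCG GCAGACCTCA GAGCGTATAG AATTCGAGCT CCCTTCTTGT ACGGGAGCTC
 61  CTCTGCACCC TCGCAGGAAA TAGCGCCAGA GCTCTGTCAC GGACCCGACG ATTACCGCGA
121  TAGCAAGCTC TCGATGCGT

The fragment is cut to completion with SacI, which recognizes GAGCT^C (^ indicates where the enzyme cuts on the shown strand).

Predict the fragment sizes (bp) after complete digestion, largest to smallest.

46, 40, 34, 19 bp

SacI sites (GAGCTC) start at positions 36, 55, 89.
SacI cuts after base 5 of each site (before the last base), so after positions 40, 59, 93.
Linear molecule, 3 cuts → 4 fragments:
  1–40 → 40 bp
  41–59 → 19 bp
  60–93 → 34 bp
  94–139 → 46 bp
Sorted largest to smallest: 46, 40, 34, 19 bp.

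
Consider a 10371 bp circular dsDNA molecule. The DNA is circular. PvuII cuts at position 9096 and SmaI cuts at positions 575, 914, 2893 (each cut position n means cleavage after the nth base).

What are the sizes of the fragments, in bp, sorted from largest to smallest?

6203, 1979, 1850, 339 bp

Combined cut positions (sorted): 575, 914, 2893, 9096.
Circular molecule, 4 cuts → 4 fragments:
  914 − 575 = 339 bp
  2893 − 914 = 1979 bp
  9096 − 2893 = 6203 bp
  wrap: 10371 − 9096 + 575 = 1850 bp
Sorted largest to smallest: 6203, 1979, 1850, 339 bp.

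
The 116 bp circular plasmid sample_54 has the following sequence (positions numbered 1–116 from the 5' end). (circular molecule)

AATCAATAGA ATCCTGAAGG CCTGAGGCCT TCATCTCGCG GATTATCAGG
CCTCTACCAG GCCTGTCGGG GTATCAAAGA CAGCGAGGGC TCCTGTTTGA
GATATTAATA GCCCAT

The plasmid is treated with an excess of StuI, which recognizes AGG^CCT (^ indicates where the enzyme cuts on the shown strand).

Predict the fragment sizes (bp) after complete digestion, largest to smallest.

StuI sites (AGGCCT) start at positions 18, 25, 48, 59.
StuI cuts after base 3 of each site, so after positions 20, 27, 50, 61.
Circular molecule, 4 cuts → 4 fragments:
  21–27 → 7 bp
  28–50 → 23 bp
  51–61 → 11 bp
  62–116 then 1–20 → 55 + 20 = 75 bp
Sorted largest to smallest: 75, 23, 11, 7 bp.

75, 23, 11, 7 bp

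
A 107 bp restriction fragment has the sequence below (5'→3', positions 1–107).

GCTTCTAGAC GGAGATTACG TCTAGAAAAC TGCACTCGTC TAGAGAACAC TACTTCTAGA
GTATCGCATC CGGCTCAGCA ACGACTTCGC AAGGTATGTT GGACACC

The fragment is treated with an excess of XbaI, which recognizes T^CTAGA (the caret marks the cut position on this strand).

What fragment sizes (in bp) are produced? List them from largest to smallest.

XbaI sites (TCTAGA) start at positions 4, 21, 39, 55.
XbaI cuts after the first base of each site, so after positions 4, 21, 39, 55.
Linear molecule, 4 cuts → 5 fragments:
  1–4 → 4 bp
  5–21 → 17 bp
  22–39 → 18 bp
  40–55 → 16 bp
  56–107 → 52 bp
Sorted largest to smallest: 52, 18, 17, 16, 4 bp.

52, 18, 17, 16, 4 bp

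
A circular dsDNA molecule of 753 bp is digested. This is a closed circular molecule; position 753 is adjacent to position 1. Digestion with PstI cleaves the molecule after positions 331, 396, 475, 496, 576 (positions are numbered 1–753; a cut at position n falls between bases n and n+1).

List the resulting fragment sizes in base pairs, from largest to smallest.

Circular molecule, 5 cuts → 5 fragments:
  396 − 331 = 65 bp
  475 − 396 = 79 bp
  496 − 475 = 21 bp
  576 − 496 = 80 bp
  wrap: 753 − 576 + 331 = 508 bp
Sorted largest to smallest: 508, 80, 79, 65, 21 bp.

508, 80, 79, 65, 21 bp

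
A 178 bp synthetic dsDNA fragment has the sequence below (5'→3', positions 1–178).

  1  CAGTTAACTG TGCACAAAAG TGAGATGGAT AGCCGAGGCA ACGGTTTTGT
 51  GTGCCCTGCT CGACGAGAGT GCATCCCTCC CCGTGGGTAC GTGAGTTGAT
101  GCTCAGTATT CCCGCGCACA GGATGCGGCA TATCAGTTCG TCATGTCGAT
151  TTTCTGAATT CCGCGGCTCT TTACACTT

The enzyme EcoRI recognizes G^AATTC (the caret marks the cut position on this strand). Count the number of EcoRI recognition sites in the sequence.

GAATTC occurs starting at position 156.
EcoRI cuts at 1 site.

1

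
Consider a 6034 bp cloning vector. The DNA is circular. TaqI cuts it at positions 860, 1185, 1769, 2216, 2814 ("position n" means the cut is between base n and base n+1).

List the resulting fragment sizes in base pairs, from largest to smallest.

Circular molecule, 5 cuts → 5 fragments:
  1185 − 860 = 325 bp
  1769 − 1185 = 584 bp
  2216 − 1769 = 447 bp
  2814 − 2216 = 598 bp
  wrap: 6034 − 2814 + 860 = 4080 bp
Sorted largest to smallest: 4080, 598, 584, 447, 325 bp.

4080, 598, 584, 447, 325 bp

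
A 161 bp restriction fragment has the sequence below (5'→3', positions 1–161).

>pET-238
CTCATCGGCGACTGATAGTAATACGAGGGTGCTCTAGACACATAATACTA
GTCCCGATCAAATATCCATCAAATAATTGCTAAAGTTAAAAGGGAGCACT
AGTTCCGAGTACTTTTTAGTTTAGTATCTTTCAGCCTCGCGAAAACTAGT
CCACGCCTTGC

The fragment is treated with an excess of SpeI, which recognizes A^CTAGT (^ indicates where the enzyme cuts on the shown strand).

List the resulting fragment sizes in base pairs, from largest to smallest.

SpeI sites (ACTAGT) start at positions 47, 98, 145.
SpeI cuts after the first base of each site, so after positions 47, 98, 145.
Linear molecule, 3 cuts → 4 fragments:
  1–47 → 47 bp
  48–98 → 51 bp
  99–145 → 47 bp
  146–161 → 16 bp
Sorted largest to smallest: 51, 47, 47, 16 bp.

51, 47, 47, 16 bp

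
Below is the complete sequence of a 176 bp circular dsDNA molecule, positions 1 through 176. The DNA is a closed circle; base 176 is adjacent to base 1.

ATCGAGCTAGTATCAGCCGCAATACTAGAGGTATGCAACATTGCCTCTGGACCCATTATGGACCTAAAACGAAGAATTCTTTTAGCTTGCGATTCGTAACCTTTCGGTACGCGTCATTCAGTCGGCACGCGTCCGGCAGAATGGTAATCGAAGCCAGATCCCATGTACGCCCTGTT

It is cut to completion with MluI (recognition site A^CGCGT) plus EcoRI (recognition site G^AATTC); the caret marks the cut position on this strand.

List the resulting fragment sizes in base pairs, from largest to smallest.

123, 35, 18 bp

MluI sites (ACGCGT) start at positions 109, 127.
MluI cuts after the first base of each site, so after positions 109, 127.
The EcoRI site (GAATTC) starts at position 74.
EcoRI cuts after the first base of each site, so after position 74.
Combined cut positions: 74, 109, 127.
Circular molecule, 3 cuts → 3 fragments:
  75–109 → 35 bp
  110–127 → 18 bp
  128–176 then 1–74 → 49 + 74 = 123 bp
Sorted largest to smallest: 123, 35, 18 bp.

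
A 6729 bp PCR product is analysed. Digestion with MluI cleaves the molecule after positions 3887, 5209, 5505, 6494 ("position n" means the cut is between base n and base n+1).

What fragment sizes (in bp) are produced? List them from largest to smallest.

3887, 1322, 989, 296, 235 bp

Linear molecule, 4 cuts → 5 fragments:
  3887 − 0 = 3887 bp
  5209 − 3887 = 1322 bp
  5505 − 5209 = 296 bp
  6494 − 5505 = 989 bp
  6729 − 6494 = 235 bp
Sorted largest to smallest: 3887, 1322, 989, 296, 235 bp.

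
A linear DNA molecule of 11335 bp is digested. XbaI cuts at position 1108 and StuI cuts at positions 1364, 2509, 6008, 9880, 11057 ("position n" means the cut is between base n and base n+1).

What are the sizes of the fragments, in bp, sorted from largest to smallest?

Combined cut positions (sorted): 1108, 1364, 2509, 6008, 9880, 11057.
Linear molecule, 6 cuts → 7 fragments:
  1108 − 0 = 1108 bp
  1364 − 1108 = 256 bp
  2509 − 1364 = 1145 bp
  6008 − 2509 = 3499 bp
  9880 − 6008 = 3872 bp
  11057 − 9880 = 1177 bp
  11335 − 11057 = 278 bp
Sorted largest to smallest: 3872, 3499, 1177, 1145, 1108, 278, 256 bp.

3872, 3499, 1177, 1145, 1108, 278, 256 bp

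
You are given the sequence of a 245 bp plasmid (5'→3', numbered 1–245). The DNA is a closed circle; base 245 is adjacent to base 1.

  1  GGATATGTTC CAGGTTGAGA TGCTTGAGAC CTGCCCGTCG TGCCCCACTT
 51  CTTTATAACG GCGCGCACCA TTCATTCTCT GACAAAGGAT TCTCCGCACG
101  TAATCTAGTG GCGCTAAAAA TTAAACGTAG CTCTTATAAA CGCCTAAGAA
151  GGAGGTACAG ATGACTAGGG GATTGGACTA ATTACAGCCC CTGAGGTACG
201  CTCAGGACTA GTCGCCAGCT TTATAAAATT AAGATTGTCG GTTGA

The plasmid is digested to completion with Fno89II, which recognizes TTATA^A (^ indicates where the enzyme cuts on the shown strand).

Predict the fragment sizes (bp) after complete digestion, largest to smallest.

87, 81, 77 bp

Fno89II sites (TTATAA) start at positions 53, 134, 221.
Fno89II cuts after base 5 of each site (before the last base), so after positions 57, 138, 225.
Circular molecule, 3 cuts → 3 fragments:
  58–138 → 81 bp
  139–225 → 87 bp
  226–245 then 1–57 → 20 + 57 = 77 bp
Sorted largest to smallest: 87, 81, 77 bp.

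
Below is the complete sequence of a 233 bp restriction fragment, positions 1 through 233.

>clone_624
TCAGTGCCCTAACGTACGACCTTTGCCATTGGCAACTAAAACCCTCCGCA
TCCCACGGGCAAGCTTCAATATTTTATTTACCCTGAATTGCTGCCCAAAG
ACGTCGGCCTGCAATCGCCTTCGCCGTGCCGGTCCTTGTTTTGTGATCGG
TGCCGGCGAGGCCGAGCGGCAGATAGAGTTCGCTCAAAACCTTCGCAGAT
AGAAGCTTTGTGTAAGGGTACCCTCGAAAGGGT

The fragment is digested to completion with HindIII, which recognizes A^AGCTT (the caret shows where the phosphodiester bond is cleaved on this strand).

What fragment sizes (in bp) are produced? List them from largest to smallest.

HindIII sites (AAGCTT) start at positions 61, 203.
HindIII cuts after the first base of each site, so after positions 61, 203.
Linear molecule, 2 cuts → 3 fragments:
  1–61 → 61 bp
  62–203 → 142 bp
  204–233 → 30 bp
Sorted largest to smallest: 142, 61, 30 bp.

142, 61, 30 bp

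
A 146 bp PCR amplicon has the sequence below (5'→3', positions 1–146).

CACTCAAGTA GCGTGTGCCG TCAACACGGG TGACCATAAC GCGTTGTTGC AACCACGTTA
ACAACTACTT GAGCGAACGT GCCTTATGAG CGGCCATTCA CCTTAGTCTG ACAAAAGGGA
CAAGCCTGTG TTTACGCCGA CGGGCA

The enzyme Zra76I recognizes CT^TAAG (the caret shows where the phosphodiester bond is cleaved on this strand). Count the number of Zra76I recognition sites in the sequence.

No occurrence of CTTAAG is present in the sequence.
Zra76I does not cut: 0 sites.

0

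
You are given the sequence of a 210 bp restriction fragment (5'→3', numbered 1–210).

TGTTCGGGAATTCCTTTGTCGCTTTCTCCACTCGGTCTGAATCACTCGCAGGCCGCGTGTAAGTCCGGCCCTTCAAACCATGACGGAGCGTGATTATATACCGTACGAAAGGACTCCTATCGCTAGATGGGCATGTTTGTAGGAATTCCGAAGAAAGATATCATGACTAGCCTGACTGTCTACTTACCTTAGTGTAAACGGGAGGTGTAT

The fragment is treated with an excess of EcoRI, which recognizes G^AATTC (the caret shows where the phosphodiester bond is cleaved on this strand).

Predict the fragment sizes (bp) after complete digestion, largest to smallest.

135, 67, 8 bp

EcoRI sites (GAATTC) start at positions 8, 143.
EcoRI cuts after the first base of each site, so after positions 8, 143.
Linear molecule, 2 cuts → 3 fragments:
  1–8 → 8 bp
  9–143 → 135 bp
  144–210 → 67 bp
Sorted largest to smallest: 135, 67, 8 bp.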